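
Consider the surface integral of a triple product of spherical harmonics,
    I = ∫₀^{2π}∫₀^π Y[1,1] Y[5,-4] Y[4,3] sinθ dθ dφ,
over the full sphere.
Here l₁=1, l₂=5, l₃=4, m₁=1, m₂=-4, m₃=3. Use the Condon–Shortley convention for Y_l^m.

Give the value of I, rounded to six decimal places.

Rules hold: Σm=0, L=10 even, 4≤4≤6.
N = 3·11·9 = 297
Δ = 2!·0!·8!/11! = 1/495
Racah Σ t=1..1: t=1:−1/576 = -1/576
⇒ 3j(1 5 4; 0 0 0)² = 5/99, sgn -1
Racah Σ t=0..0: t=0:+1/10080 = 1/10080
⇒ 3j(1 5 4; 1 -4 3)² = 4/55, sgn -1
4πI² = N·(3j₀)²·(3jₘ)² = 12/11
I = +1·√(1.09091/4π) = 0.29463840

0.294638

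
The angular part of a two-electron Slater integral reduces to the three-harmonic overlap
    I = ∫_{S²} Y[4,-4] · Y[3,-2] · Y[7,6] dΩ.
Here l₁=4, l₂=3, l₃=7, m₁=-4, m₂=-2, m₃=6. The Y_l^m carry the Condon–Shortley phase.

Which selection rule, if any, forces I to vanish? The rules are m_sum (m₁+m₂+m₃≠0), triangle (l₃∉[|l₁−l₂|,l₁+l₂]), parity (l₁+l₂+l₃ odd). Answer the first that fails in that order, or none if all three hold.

azimuthal sum: -4 − 2 + 6 = 0  ✓
1 ≤ 7 ≤ 7 (triangle on l)  ✓
L = 4 + 3 + 7 = 14 (even)  ✓

none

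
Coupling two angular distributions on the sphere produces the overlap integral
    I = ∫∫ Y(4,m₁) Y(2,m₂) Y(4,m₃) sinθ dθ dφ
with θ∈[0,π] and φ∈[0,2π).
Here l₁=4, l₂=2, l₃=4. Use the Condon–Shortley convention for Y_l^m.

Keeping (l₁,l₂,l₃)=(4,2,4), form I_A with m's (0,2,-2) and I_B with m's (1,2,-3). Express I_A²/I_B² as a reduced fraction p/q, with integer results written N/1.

l's match ⇒ only the (l;m) 3-j factors differ between A and B.
A: triangle coeff Δ(4,2,4) = 1/13860; Σ_t [2,2]: t=2:+1/192 = 1/192; (3j)²=3/77 [(4 2 4; 0 2 -2)], sign=+1
B: triangle coeff Δ(4,2,4) = 1/13860; Σ_t [2,2]: t=2:+1/480 = 1/480; (3j)²=3/110 [(4 2 4; 1 2 -3)], sign=-1
I_A²/I_B² = (3/77)/(3/110) = 10/7

10/7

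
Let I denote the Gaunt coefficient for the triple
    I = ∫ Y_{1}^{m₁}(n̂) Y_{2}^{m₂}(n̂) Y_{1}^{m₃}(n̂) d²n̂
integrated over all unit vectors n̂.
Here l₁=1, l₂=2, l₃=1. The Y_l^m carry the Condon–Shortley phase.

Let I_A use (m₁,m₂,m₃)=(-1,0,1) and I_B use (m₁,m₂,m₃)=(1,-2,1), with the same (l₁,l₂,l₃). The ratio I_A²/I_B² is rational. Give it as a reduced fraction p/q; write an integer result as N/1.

1/6

l's match ⇒ only the (l;m) 3-j factors differ between A and B.
A: triangle coeff Δ(1,2,1) = 1/30; Σ_t [2,2]: t=2:+1/4 = 1/4; (3j)²=1/30 [(1 2 1; -1 0 1)], sign=+1
B: triangle coeff Δ(1,2,1) = 1/30; Σ_t [0,0]: t=0:+1/4 = 1/4; (3j)²=1/5 [(1 2 1; 1 -2 1)], sign=+1
I_A²/I_B² = (1/30)/(1/5) = 1/6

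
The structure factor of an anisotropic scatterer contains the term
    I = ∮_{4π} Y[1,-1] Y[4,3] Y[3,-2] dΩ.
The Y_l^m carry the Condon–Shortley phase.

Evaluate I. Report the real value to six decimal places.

Rules hold: Σm=0, L=8 even, 3≤3≤5.
N = 3·9·7 = 189
Δ = 2!·0!·6!/9! = 1/252
Racah Σ t=1..1: t=1:−1/36 = -1/36
⇒ 3j(1 4 3; 0 0 0)² = 4/63, sgn +1
Racah Σ t=2..2: t=2:+1/240 = 1/240
⇒ 3j(1 4 3; -1 3 -2)² = 1/12, sgn -1
4πI² = N·(3j₀)²·(3jₘ)² = 1/1
I = -1·√(1/4π) = -0.28209479

-0.282095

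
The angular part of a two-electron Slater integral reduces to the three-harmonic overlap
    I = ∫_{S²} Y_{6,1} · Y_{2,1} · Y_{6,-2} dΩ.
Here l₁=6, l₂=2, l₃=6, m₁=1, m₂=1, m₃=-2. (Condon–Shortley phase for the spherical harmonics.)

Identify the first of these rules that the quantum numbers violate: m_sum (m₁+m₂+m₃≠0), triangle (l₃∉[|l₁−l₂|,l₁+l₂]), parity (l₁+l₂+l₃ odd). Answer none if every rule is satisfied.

none

m₁+m₂+m₃ = 1 + 1 − 2 = 0  ✓
triangle: |6−2|=4 ≤ l₃=6 ≤ 6+2=8  ✓
parity: l₁+l₂+l₃ = 14 is even  ✓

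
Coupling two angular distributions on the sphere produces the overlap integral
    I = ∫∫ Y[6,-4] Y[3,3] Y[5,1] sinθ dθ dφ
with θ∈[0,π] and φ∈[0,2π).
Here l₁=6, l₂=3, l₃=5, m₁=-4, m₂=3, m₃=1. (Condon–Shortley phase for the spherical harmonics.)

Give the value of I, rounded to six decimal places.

-0.190675

Checks pass: Σm=0; 14 even; l₃=5∈[3,9].
(2·6+1)(2·3+1)(2·5+1) = 1001
Δ: 4! 8! 2! / 15! → 1/675675
sum: t=1:−1/8640 t=2:+1/2304 t=3:−1/8640 = 7/34560
3j²(6 3 5; 0 0 0) = Δ·Π!·Σ² = 7/429  (sign -1)
sum: t=4:+1/69120 = 1/69120
3j²(6 3 5; -4 3 1) = Δ·Π!·Σ² = 4/143  (sign +1)
combine: 4πI² = 1001·7/429·4/143 = 196/429
take √, sign -1: I = -0.19067531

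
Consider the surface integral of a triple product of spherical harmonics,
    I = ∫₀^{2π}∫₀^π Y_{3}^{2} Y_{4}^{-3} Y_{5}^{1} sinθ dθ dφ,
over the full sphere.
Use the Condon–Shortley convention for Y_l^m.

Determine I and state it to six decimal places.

0.160929

Rules hold: Σm=0, L=12 even, 1≤5≤7.
N = 7·9·11 = 693
Δ = 2!·4!·6!/13! = 1/180180
Racah Σ t=0..2: t=0:+1/576 t=1:−1/144 t=2:+1/576 = -1/288
⇒ 3j(3 4 5; 0 0 0)² = 20/1001, sgn +1
Racah Σ t=0..1: t=0:+1/1440 t=1:−1/17280 = 11/17280
⇒ 3j(3 4 5; 2 -3 1)² = 11/468, sgn +1
4πI² = N·(3j₀)²·(3jₘ)² = 55/169
I = +1·√(0.325444/4π) = 0.16092854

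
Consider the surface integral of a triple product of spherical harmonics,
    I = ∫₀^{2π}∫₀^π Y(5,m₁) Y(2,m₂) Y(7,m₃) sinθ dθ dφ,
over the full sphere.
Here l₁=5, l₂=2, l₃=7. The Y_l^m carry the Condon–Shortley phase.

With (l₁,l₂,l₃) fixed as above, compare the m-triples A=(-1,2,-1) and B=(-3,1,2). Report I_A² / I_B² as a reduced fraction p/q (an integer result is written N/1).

l's match ⇒ only the (l;m) 3-j factors differ between A and B.
A: triangle coeff Δ(5,2,7) = 1/15015; Σ_t [0,0]: t=0:+1/414720 = 1/414720; (3j)²=2/429 [(5 2 7; -1 2 -1)], sign=+1
B: triangle coeff Δ(5,2,7) = 1/15015; Σ_t [0,0]: t=0:+1/483840 = 1/483840; (3j)²=6/1001 [(5 2 7; -3 1 2)], sign=-1
I_A²/I_B² = (2/429)/(6/1001) = 7/9

7/9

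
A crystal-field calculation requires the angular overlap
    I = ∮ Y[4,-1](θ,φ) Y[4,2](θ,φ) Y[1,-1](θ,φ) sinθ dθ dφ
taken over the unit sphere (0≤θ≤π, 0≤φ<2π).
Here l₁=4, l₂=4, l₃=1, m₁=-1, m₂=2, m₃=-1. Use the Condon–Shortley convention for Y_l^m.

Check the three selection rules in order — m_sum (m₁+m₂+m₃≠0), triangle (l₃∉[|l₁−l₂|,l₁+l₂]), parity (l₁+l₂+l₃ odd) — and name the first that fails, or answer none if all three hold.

Σmᵢ = 0  ✓
l₃∈[|l₁−l₂|,l₁+l₂]=[0,8], have l₃=1  ✓
Σlᵢ = 9 ⇒ odd  ✗

parity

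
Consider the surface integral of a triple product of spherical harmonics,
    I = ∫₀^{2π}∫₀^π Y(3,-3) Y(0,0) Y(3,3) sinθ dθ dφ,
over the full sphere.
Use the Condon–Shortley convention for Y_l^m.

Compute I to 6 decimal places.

-0.282095

Checks pass: Σm=0; 6 even; l₃=3∈[3,3].
(2·3+1)(2·0+1)(2·3+1) = 49
Δ: 0! 6! 0! / 7! → 1/7
sum: t=0:+1/36 = 1/36
3j²(3 0 3; 0 0 0) = Δ·Π!·Σ² = 1/7  (sign -1)
sum: t=0:+1/720 = 1/720
3j²(3 0 3; -3 0 3) = Δ·Π!·Σ² = 1/7  (sign +1)
combine: 4πI² = 49·1/7·1/7 = 1/1
take √, sign -1: I = -0.28209479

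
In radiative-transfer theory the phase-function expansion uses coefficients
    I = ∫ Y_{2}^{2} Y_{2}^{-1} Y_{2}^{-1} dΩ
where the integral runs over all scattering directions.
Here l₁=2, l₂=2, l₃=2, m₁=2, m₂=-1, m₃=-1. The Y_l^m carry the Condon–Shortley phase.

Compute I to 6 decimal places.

0.220728

Checks pass: Σm=0; 6 even; l₃=2∈[0,4].
(2·2+1)(2·2+1)(2·2+1) = 125
Δ: 2! 2! 2! / 7! → 1/630
sum: t=0:+1/8 t=1:−1/1 t=2:+1/8 = -3/4
3j²(2 2 2; 0 0 0) = Δ·Π!·Σ² = 2/35  (sign -1)
sum: t=0:+1/4 = 1/4
3j²(2 2 2; 2 -1 -1) = Δ·Π!·Σ² = 3/35  (sign -1)
combine: 4πI² = 125·2/35·3/35 = 30/49
take √, sign +1: I = 0.22072812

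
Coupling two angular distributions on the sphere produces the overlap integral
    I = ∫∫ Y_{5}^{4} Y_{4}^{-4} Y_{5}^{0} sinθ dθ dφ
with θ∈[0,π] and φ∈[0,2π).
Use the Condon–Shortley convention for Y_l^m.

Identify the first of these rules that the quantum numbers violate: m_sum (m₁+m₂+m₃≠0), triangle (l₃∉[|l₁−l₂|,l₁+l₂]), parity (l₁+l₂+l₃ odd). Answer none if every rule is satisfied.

none

m₁+m₂+m₃ = 4 − 4 + 0 = 0  ✓
triangle: |5−4|=1 ≤ l₃=5 ≤ 5+4=9  ✓
parity: l₁+l₂+l₃ = 14 is even  ✓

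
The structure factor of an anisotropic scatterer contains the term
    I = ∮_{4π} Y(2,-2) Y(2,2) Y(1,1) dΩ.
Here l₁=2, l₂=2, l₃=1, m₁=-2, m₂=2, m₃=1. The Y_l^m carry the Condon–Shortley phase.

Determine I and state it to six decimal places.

0.000000

-2 + 2 + 1 = 1 ≠ 0: azimuthal integral kills it; I = 0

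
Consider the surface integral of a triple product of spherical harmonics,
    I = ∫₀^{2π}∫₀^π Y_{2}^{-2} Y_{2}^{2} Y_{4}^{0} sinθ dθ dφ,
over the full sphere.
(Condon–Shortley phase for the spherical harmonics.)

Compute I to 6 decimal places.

Rules hold: Σm=0, L=8 even, 0≤4≤4.
N = 5·5·9 = 225
Δ = 0!·4!·4!/9! = 1/630
Racah Σ t=0..0: t=0:+1/16 = 1/16
⇒ 3j(2 2 4; 0 0 0)² = 2/35, sgn +1
Racah Σ t=0..0: t=0:+1/576 = 1/576
⇒ 3j(2 2 4; -2 2 0)² = 1/630, sgn +1
4πI² = N·(3j₀)²·(3jₘ)² = 1/49
I = +1·√(0.0204082/4π) = 0.04029926

0.040299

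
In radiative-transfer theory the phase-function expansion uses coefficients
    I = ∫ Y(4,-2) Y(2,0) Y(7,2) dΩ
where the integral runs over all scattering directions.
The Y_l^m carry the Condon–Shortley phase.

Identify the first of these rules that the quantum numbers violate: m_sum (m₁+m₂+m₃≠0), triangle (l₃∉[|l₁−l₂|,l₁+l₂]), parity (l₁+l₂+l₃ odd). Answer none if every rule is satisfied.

triangle

azimuthal sum: -2 + 0 + 2 = 0  ✓
2 ≤ 7 ≤ 6 (triangle on l)  ✗
L = 4 + 2 + 7 = 13 (odd)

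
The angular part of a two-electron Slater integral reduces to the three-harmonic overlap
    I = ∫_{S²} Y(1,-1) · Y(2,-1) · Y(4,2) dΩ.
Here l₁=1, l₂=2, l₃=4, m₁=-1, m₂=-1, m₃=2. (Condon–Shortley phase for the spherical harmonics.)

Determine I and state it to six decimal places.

triangle: need 1≤l₃≤3, have 4; I=0

0.000000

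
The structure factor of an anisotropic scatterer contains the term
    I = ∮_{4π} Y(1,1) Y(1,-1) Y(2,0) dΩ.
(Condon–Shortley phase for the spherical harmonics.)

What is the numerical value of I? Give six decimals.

0.126157

Checks pass: Σm=0; 4 even; l₃=2∈[0,2].
(2·1+1)(2·1+1)(2·2+1) = 45
Δ: 0! 2! 2! / 5! → 1/30
sum: t=0:+1/1 = 1/1
3j²(1 1 2; 0 0 0) = Δ·Π!·Σ² = 2/15  (sign +1)
sum: t=0:+1/4 = 1/4
3j²(1 1 2; 1 -1 0) = Δ·Π!·Σ² = 1/30  (sign +1)
combine: 4πI² = 45·2/15·1/30 = 1/5
take √, sign +1: I = 0.12615663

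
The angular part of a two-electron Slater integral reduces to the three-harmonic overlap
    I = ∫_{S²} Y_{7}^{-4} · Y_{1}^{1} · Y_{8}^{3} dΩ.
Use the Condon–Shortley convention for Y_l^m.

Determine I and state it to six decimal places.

-0.096758

m-sum 0 ✓  L=16 even ✓  6≤8≤8 ✓
Π(2lᵢ+1) = 15×3×17 = 765
triangle coeff Δ(7,1,8) = 1/2040
Σ_t [0,0]: t=0:+1/25401600 = 1/25401600
(3j)²=8/255 [(7 1 8; 0 0 0)], sign=+1
Σ_t [0,0]: t=0:+1/479001600 = 1/479001600
(3j)²=1/204 [(7 1 8; -4 1 3)], sign=-1
⇒ 4πI² = 2/17
I = (-1)√(2/17/(4π)) = -0.09675772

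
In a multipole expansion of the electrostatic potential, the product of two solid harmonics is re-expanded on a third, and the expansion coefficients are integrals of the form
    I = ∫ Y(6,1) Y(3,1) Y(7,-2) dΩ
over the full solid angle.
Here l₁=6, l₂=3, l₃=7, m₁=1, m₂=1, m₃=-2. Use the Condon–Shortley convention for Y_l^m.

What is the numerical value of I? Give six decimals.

Checks pass: Σm=0; 16 even; l₃=7∈[3,9].
(2·6+1)(2·3+1)(2·7+1) = 1365
Δ: 2! 10! 4! / 17! → 1/2042040
sum: t=0:+1/207360 t=1:−1/57600 t=2:+1/207360 = -1/129600
3j²(6 3 7; 0 0 0) = Δ·Π!·Σ² = 168/12155  (sign +1)
sum: t=0:+1/691200 t=1:−1/103680 t=2:+1/241920 = -59/14515200
3j²(6 3 7; 1 1 -2) = Δ·Π!·Σ² = 3481/340340  (sign +1)
combine: 4πI² = 1365·168/12155·3481/340340 = 438606/2272985
take √, sign +1: I = 0.12391791

0.123918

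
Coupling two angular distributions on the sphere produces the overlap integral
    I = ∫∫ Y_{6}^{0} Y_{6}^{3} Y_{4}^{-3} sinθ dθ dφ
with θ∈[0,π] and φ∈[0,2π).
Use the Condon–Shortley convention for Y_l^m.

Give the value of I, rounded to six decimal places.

0.109740

Rules hold: Σm=0, L=16 even, 0≤4≤12.
N = 13·13·9 = 1521
Δ = 8!·4!·4!/17! = 1/15315300
Racah Σ t=2..6: t=2:+1/829440 t=3:−1/25920 t=4:+1/9216 t=5:−1/25920 t=6:+1/829440 = 7/207360
⇒ 3j(6 6 4; 0 0 0)² = 28/2431, sgn +1
Racah Σ t=5..6: t=5:−1/103680 t=6:+1/207360 = -1/207360
⇒ 3j(6 6 4; 0 3 -3)² = 21/2431, sgn +1
4πI² = N·(3j₀)²·(3jₘ)² = 5292/34969
I = +1·√(0.151334/4π) = 0.10973960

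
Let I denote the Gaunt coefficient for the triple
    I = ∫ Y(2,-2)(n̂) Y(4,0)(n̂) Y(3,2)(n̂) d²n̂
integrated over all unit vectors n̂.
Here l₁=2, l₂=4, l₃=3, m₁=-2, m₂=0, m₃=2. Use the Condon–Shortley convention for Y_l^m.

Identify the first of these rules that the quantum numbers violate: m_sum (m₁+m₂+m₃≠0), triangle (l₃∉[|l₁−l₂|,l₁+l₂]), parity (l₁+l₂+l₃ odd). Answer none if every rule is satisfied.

Σmᵢ = 0  ✓
l₃∈[|l₁−l₂|,l₁+l₂]=[2,6], have l₃=3  ✓
Σlᵢ = 9 ⇒ odd  ✗

parity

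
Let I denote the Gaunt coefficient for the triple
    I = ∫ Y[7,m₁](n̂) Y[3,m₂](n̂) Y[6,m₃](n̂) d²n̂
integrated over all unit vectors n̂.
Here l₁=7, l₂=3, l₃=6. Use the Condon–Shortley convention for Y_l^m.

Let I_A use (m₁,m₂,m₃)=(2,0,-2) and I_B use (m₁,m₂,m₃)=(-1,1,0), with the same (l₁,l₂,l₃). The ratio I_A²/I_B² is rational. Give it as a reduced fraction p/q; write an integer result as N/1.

210/169

Shared (l₁,l₂,l₃)=(7,3,6): N and (l;000)² cancel in I_A²/I_B².
A: Δ = 4!·10!·2!/17! = 1/2042040; Racah Σ t=1..3: t=1:−1/207360 t=2:+1/120960 t=3:−1/967680 = 1/414720; ⇒ 3j(7 3 6; 2 0 -2)² = 21/4862, sgn +1
B: Δ = 4!·10!·2!/17! = 1/2042040; Racah Σ t=2..4: t=2:+1/138240 t=3:−1/86400 t=4:+1/829440 = -13/4147200; ⇒ 3j(7 3 6; -1 1 0)² = 13/3740, sgn -1
I_A²/I_B² = (21/4862)/(13/3740) = 210/169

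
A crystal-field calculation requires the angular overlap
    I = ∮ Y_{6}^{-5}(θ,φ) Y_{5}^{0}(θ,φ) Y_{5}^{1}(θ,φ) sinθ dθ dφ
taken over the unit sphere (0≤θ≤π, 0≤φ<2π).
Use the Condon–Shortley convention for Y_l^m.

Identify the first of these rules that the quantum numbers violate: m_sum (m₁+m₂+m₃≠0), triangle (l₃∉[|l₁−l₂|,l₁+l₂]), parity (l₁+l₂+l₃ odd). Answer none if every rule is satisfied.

m_sum

azimuthal sum: -5 + 0 + 1 = -4  ✗
1 ≤ 5 ≤ 11 (triangle on l)
L = 6 + 5 + 5 = 16 (even)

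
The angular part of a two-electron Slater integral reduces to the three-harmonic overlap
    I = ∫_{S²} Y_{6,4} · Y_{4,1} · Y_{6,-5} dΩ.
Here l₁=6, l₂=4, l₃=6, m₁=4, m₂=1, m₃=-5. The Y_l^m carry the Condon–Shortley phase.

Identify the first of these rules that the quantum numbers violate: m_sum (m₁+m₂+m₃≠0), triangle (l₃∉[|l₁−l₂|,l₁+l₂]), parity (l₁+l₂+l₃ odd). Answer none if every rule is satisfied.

Σmᵢ = 0  ✓
l₃∈[|l₁−l₂|,l₁+l₂]=[2,10], have l₃=6  ✓
Σlᵢ = 16 ⇒ even  ✓

none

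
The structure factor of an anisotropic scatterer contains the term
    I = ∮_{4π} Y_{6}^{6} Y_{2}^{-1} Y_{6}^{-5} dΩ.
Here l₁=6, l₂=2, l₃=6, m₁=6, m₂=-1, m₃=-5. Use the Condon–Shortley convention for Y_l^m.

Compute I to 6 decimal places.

Checks pass: Σm=0; 14 even; l₃=6∈[4,8].
(2·6+1)(2·2+1)(2·6+1) = 845
Δ: 2! 10! 2! / 15! → 1/90090
sum: t=0:+1/69120 t=1:−1/14400 t=2:+1/69120 = -7/172800
3j²(6 2 6; 0 0 0) = Δ·Π!·Σ² = 14/715  (sign -1)
sum: t=0:+1/7257600 = 1/7257600
3j²(6 2 6; 6 -1 -5) = Δ·Π!·Σ² = 11/455  (sign -1)
combine: 4πI² = 845·14/715·11/455 = 2/5
take √, sign +1: I = 0.17841241

0.178412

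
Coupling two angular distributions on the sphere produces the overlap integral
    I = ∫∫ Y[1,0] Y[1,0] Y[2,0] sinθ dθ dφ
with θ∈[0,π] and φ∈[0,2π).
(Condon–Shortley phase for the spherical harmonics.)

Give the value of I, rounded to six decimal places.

0.252313

m-sum 0 ✓  L=4 even ✓  0≤2≤2 ✓
Π(2lᵢ+1) = 3×3×5 = 45
triangle coeff Δ(1,1,2) = 1/30
Σ_t [0,0]: t=0:+1/1 = 1/1
(3j)²=2/15 [(1 1 2; 0 0 0)], sign=+1
(m-triple is (0,0,0) — same symbol as above.)
⇒ 4πI² = 4/5
I = (+1)√(4/5/(4π)) = 0.25231325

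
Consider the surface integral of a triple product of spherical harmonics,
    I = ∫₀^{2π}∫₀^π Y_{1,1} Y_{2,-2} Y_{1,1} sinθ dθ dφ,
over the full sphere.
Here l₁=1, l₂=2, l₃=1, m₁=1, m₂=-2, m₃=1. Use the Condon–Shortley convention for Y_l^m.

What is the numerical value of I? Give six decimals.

Checks pass: Σm=0; 4 even; l₃=1∈[1,3].
(2·1+1)(2·2+1)(2·1+1) = 45
Δ: 2! 0! 2! / 5! → 1/30
sum: t=1:−1/1 = -1/1
3j²(1 2 1; 0 0 0) = Δ·Π!·Σ² = 2/15  (sign +1)
sum: t=0:+1/4 = 1/4
3j²(1 2 1; 1 -2 1) = Δ·Π!·Σ² = 1/5  (sign +1)
combine: 4πI² = 45·2/15·1/5 = 6/5
take √, sign +1: I = 0.30901936

0.309019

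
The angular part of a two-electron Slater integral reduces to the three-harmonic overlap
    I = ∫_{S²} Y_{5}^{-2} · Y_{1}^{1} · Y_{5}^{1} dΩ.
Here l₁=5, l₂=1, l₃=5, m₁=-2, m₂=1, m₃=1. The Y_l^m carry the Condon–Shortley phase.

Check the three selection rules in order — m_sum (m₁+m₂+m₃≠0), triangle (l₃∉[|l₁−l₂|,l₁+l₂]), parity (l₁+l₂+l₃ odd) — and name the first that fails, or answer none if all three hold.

m₁+m₂+m₃ = -2 + 1 + 1 = 0  ✓
triangle: |5−1|=4 ≤ l₃=5 ≤ 5+1=6  ✓
parity: l₁+l₂+l₃ = 11 is odd  ✗

parity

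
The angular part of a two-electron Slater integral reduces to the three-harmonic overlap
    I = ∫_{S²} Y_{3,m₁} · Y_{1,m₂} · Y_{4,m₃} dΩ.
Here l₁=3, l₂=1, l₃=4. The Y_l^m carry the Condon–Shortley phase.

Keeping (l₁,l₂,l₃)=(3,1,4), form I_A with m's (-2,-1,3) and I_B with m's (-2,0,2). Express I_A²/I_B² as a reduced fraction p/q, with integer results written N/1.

l's match ⇒ only the (l;m) 3-j factors differ between A and B.
A: triangle coeff Δ(3,1,4) = 1/252; Σ_t [0,0]: t=0:+1/240 = 1/240; (3j)²=1/12 [(3 1 4; -2 -1 3)], sign=-1
B: triangle coeff Δ(3,1,4) = 1/252; Σ_t [0,0]: t=0:+1/120 = 1/120; (3j)²=1/21 [(3 1 4; -2 0 2)], sign=+1
I_A²/I_B² = (1/12)/(1/21) = 7/4

7/4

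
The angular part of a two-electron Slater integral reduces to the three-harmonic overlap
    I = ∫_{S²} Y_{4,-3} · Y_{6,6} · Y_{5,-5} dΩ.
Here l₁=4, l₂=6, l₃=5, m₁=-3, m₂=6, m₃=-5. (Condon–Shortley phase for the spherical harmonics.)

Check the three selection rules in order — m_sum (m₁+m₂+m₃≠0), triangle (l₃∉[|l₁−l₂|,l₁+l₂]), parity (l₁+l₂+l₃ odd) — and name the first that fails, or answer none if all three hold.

azimuthal sum: -3 + 6 − 5 = -2  ✗
2 ≤ 5 ≤ 10 (triangle on l)
L = 4 + 6 + 5 = 15 (odd)

m_sum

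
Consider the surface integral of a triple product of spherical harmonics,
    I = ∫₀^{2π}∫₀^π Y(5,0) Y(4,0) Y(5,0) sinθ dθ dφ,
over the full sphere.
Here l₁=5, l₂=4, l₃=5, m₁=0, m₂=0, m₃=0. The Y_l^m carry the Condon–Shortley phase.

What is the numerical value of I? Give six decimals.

0.130198

Rules hold: Σm=0, L=14 even, 1≤5≤9.
N = 11·9·11 = 1089
Δ = 4!·6!·4!/15! = 1/3153150
Racah Σ t=0..4: t=0:+1/69120 t=1:−1/1728 t=2:+1/576 t=3:−1/1728 t=4:+1/69120 = 7/11520
⇒ 3j(5 4 5; 0 0 0)² = 2/143, sgn -1
(m-triple is (0,0,0) — same symbol as above.)
4πI² = N·(3j₀)²·(3jₘ)² = 36/169
I = +1·√(0.213018/4π) = 0.13019760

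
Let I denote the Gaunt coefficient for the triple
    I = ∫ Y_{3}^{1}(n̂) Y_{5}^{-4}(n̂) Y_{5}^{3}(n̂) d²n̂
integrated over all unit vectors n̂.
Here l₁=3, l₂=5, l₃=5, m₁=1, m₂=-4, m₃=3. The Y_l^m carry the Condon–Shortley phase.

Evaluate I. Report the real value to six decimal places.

Σlᵢ=13 odd — θ-integrand is odd under cosθ→−cosθ; I=0

0.000000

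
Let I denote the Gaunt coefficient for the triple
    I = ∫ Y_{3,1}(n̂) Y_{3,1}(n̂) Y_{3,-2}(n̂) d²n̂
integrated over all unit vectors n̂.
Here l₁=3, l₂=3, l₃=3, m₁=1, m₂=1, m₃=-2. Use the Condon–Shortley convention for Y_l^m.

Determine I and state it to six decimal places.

L=9 odd ⇒ parity kills the (l;000) factor ⇒ I = 0

0.000000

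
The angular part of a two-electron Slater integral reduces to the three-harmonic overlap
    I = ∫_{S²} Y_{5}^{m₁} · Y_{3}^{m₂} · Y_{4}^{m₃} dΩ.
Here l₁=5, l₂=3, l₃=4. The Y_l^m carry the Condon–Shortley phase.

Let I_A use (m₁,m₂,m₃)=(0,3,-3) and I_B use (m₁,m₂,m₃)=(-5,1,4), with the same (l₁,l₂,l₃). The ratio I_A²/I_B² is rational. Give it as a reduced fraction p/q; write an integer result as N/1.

15/56

Same 5,3,4: normalisation and zero-m 3j drop out of the ratio.
A: Δ: 4! 6! 2! / 13! → 1/180180; sum: t=4:+1/5760 = 1/5760; 3j²(5 3 4; 0 3 -3) = Δ·Π!·Σ² = 5/572  (sign -1)
B: Δ: 4! 6! 2! / 13! → 1/180180; sum: t=4:+1/34560 = 1/34560; 3j²(5 3 4; -5 1 4) = Δ·Π!·Σ² = 14/429  (sign +1)
I_A²/I_B² = (5/572)/(14/429) = 15/56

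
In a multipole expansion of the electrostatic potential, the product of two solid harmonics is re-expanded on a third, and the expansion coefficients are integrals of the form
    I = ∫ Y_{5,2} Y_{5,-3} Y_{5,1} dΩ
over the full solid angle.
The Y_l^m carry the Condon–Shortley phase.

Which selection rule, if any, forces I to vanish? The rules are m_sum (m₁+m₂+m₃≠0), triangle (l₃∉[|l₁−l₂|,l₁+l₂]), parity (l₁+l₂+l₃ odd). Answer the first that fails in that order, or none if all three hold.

m₁+m₂+m₃ = 2 − 3 + 1 = 0  ✓
triangle: |5−5|=0 ≤ l₃=5 ≤ 5+5=10  ✓
parity: l₁+l₂+l₃ = 15 is odd  ✗

parity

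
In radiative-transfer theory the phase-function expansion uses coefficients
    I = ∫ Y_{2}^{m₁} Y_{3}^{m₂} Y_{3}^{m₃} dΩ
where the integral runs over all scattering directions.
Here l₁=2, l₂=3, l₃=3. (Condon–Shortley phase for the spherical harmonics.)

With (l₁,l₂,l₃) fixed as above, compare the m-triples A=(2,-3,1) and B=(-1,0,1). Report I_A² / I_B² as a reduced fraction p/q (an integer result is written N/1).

5/1

l's match ⇒ only the (l;m) 3-j factors differ between A and B.
A: triangle coeff Δ(2,3,3) = 1/3780; Σ_t [0,0]: t=0:+1/96 = 1/96; (3j)²=1/42 [(2 3 3; 2 -3 1)], sign=+1
B: triangle coeff Δ(2,3,3) = 1/3780; Σ_t [1,2]: t=1:−1/8 t=2:+1/12 = -1/24; (3j)²=1/210 [(2 3 3; -1 0 1)], sign=-1
I_A²/I_B² = (1/42)/(1/210) = 5/1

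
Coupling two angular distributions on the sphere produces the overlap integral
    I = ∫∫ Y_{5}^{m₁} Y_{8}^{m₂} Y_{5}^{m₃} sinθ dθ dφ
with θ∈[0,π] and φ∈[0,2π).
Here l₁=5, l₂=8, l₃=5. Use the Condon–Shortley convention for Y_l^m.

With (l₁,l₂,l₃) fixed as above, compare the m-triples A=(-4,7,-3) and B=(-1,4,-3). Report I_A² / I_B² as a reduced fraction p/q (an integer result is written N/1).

Shared (l₁,l₂,l₃)=(5,8,5): N and (l;000)² cancel in I_A²/I_B².
A: Δ = 8!·2!·8!/19! = 1/37413090; Racah Σ t=7..8: t=7:−1/406425600 t=8:+1/203212800 = 1/406425600; ⇒ 3j(5 8 5; -4 7 -3)² = 2/323, sgn +1
B: Δ = 8!·2!·8!/19! = 1/37413090; Racah Σ t=4..6: t=4:+1/46448640 t=5:−1/3628800 t=6:+1/4147200 = -1/77414400; ⇒ 3j(5 8 5; -1 4 -3)² = 3/41990, sgn -1
I_A²/I_B² = (2/323)/(3/41990) = 260/3

260/3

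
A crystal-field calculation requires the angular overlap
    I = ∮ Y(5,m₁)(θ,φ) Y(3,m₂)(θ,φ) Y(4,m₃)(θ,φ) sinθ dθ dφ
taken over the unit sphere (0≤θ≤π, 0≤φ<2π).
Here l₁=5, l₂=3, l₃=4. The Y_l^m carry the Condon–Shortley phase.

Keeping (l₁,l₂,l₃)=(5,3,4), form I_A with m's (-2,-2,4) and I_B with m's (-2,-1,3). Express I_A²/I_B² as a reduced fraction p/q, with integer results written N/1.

l's match ⇒ only the (l;m) 3-j factors differ between A and B.
A: triangle coeff Δ(5,3,4) = 1/180180; Σ_t [1,1]: t=1:−1/8640 = -1/8640; (3j)²=14/1287 [(5 3 4; -2 -2 4)], sign=-1
B: triangle coeff Δ(5,3,4) = 1/180180; Σ_t [1,2]: t=1:−1/4320 t=2:+1/960 = 7/8640; (3j)²=343/12870 [(5 3 4; -2 -1 3)], sign=-1
I_A²/I_B² = (14/1287)/(343/12870) = 20/49

20/49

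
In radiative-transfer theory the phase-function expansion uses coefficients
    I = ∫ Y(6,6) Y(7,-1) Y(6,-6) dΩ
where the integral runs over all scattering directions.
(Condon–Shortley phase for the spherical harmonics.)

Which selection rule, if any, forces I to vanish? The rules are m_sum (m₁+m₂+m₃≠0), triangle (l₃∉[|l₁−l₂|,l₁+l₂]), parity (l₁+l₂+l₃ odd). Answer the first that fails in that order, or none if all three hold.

m_sum

m₁+m₂+m₃ = 6 − 1 − 6 = -1  ✗
triangle: |6−7|=1 ≤ l₃=6 ≤ 6+7=13
parity: l₁+l₂+l₃ = 19 is odd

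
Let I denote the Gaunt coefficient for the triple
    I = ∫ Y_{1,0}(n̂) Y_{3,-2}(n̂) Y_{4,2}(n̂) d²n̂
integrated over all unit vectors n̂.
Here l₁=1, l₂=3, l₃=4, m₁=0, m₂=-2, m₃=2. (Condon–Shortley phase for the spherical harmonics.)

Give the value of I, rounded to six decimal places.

Checks pass: Σm=0; 8 even; l₃=4∈[2,4].
(2·1+1)(2·3+1)(2·4+1) = 189
Δ: 0! 2! 6! / 9! → 1/252
sum: t=0:+1/36 = 1/36
3j²(1 3 4; 0 0 0) = Δ·Π!·Σ² = 4/63  (sign +1)
sum: t=0:+1/120 = 1/120
3j²(1 3 4; 0 -2 2) = Δ·Π!·Σ² = 1/21  (sign +1)
combine: 4πI² = 189·4/63·1/21 = 4/7
take √, sign +1: I = 0.21324362

0.213244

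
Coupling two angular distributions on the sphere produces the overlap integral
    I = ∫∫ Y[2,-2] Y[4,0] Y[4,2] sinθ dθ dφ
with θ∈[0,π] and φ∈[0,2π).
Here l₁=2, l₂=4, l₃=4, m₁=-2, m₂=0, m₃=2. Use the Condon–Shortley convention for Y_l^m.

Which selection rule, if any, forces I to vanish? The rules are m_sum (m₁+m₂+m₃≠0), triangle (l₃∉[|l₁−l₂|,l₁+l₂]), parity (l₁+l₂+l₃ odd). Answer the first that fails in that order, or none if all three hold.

Σmᵢ = 0  ✓
l₃∈[|l₁−l₂|,l₁+l₂]=[2,6], have l₃=4  ✓
Σlᵢ = 10 ⇒ even  ✓

none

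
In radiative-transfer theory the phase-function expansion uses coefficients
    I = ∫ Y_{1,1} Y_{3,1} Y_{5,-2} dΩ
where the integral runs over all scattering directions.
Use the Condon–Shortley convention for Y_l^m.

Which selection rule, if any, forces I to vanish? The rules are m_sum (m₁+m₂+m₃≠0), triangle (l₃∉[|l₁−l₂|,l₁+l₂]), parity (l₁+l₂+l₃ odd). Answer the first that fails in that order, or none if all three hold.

Σmᵢ = 0  ✓
l₃∈[|l₁−l₂|,l₁+l₂]=[2,4], have l₃=5  ✗
Σlᵢ = 9 ⇒ odd

triangle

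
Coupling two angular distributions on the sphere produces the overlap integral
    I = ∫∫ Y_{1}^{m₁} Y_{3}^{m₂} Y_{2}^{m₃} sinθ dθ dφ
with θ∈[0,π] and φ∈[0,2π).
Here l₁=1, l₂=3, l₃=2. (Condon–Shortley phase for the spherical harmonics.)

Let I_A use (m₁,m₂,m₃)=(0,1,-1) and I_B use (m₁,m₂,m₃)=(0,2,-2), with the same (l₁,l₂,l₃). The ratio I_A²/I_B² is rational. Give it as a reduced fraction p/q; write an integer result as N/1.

l's match ⇒ only the (l;m) 3-j factors differ between A and B.
A: triangle coeff Δ(1,3,2) = 1/105; Σ_t [1,1]: t=1:−1/6 = -1/6; (3j)²=8/105 [(1 3 2; 0 1 -1)], sign=+1
B: triangle coeff Δ(1,3,2) = 1/105; Σ_t [1,1]: t=1:−1/24 = -1/24; (3j)²=1/21 [(1 3 2; 0 2 -2)], sign=-1
I_A²/I_B² = (8/105)/(1/21) = 8/5

8/5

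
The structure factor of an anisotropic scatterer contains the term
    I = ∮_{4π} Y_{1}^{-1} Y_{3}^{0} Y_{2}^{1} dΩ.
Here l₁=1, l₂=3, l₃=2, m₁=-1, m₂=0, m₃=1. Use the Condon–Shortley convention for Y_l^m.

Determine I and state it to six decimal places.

0.143048

m-sum 0 ✓  L=6 even ✓  2≤2≤4 ✓
Π(2lᵢ+1) = 3×7×5 = 105
triangle coeff Δ(1,3,2) = 1/105
Σ_t [1,1]: t=1:−1/4 = -1/4
(3j)²=3/35 [(1 3 2; 0 0 0)], sign=-1
Σ_t [2,2]: t=2:+1/12 = 1/12
(3j)²=1/35 [(1 3 2; -1 0 1)], sign=-1
⇒ 4πI² = 9/35
I = (+1)√(9/35/(4π)) = 0.14304817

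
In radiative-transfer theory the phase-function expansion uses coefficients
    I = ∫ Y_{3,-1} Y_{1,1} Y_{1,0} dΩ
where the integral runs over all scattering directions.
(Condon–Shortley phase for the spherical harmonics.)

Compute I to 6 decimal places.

triangle: need 2≤l₃≤4, have 1; I=0

0.000000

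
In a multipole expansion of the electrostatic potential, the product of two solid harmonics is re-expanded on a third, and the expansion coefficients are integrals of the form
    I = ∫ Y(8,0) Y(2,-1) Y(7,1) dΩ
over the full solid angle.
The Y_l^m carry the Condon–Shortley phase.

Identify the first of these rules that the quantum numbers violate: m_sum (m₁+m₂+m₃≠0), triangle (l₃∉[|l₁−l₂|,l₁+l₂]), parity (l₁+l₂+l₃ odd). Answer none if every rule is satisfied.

azimuthal sum: 0 − 1 + 1 = 0  ✓
6 ≤ 7 ≤ 10 (triangle on l)  ✓
L = 8 + 2 + 7 = 17 (odd)  ✗

parity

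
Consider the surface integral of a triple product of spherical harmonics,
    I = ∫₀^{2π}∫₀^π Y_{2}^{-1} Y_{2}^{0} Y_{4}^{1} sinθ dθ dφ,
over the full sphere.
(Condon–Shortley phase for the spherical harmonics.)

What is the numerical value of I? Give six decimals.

-0.220728

Checks pass: Σm=0; 8 even; l₃=4∈[0,4].
(2·2+1)(2·2+1)(2·4+1) = 225
Δ: 0! 4! 4! / 9! → 1/630
sum: t=0:+1/16 = 1/16
3j²(2 2 4; 0 0 0) = Δ·Π!·Σ² = 2/35  (sign +1)
sum: t=0:+1/24 = 1/24
3j²(2 2 4; -1 0 1) = Δ·Π!·Σ² = 1/21  (sign -1)
combine: 4πI² = 225·2/35·1/21 = 30/49
take √, sign -1: I = -0.22072812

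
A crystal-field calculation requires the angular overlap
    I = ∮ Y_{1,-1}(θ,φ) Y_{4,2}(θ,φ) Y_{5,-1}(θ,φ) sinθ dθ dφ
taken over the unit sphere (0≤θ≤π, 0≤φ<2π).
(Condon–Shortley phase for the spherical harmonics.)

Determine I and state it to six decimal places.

-0.120286

m-sum 0 ✓  L=10 even ✓  3≤5≤5 ✓
Π(2lᵢ+1) = 3×9×11 = 297
triangle coeff Δ(1,4,5) = 1/495
Σ_t [0,0]: t=0:+1/576 = 1/576
(3j)²=5/99 [(1 4 5; 0 0 0)], sign=-1
Σ_t [0,0]: t=0:+1/2880 = 1/2880
(3j)²=2/165 [(1 4 5; -1 2 -1)], sign=+1
⇒ 4πI² = 2/11
I = (-1)√(2/11/(4π)) = -0.12028562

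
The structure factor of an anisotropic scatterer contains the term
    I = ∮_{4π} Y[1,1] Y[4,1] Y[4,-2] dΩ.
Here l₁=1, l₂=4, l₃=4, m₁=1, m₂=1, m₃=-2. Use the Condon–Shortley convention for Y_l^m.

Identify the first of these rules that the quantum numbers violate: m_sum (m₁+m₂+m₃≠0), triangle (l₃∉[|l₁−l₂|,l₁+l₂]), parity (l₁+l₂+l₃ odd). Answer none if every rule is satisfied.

Σmᵢ = 0  ✓
l₃∈[|l₁−l₂|,l₁+l₂]=[3,5], have l₃=4  ✓
Σlᵢ = 9 ⇒ odd  ✗

parity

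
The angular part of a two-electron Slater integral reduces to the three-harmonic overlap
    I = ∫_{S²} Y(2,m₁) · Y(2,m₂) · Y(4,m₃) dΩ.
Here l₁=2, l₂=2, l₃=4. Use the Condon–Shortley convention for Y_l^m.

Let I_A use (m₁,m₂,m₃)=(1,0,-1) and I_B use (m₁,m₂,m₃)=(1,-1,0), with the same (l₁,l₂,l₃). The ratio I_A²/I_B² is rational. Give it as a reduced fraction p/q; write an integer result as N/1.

15/8

l's match ⇒ only the (l;m) 3-j factors differ between A and B.
A: triangle coeff Δ(2,2,4) = 1/630; Σ_t [0,0]: t=0:+1/24 = 1/24; (3j)²=1/21 [(2 2 4; 1 0 -1)], sign=-1
B: triangle coeff Δ(2,2,4) = 1/630; Σ_t [0,0]: t=0:+1/36 = 1/36; (3j)²=8/315 [(2 2 4; 1 -1 0)], sign=+1
I_A²/I_B² = (1/21)/(8/315) = 15/8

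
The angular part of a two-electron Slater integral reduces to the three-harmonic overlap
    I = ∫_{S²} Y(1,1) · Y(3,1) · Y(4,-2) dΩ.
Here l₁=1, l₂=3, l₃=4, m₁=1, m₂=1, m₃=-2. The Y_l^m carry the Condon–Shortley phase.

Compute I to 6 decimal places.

0.238414

Checks pass: Σm=0; 8 even; l₃=4∈[2,4].
(2·1+1)(2·3+1)(2·4+1) = 189
Δ: 0! 2! 6! / 9! → 1/252
sum: t=0:+1/36 = 1/36
3j²(1 3 4; 0 0 0) = Δ·Π!·Σ² = 4/63  (sign +1)
sum: t=0:+1/96 = 1/96
3j²(1 3 4; 1 1 -2) = Δ·Π!·Σ² = 5/84  (sign +1)
combine: 4πI² = 189·4/63·5/84 = 5/7
take √, sign +1: I = 0.23841361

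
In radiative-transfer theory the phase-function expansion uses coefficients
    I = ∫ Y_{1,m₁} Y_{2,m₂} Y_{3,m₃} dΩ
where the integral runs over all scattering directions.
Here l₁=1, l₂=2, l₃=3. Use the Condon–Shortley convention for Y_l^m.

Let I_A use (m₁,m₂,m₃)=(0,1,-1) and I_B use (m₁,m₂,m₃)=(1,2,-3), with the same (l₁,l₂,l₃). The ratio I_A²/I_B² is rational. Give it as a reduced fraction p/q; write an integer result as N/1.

Shared (l₁,l₂,l₃)=(1,2,3): N and (l;000)² cancel in I_A²/I_B².
A: Δ = 0!·2!·4!/7! = 1/105; Racah Σ t=0..0: t=0:+1/6 = 1/6; ⇒ 3j(1 2 3; 0 1 -1)² = 8/105, sgn +1
B: Δ = 0!·2!·4!/7! = 1/105; Racah Σ t=0..0: t=0:+1/48 = 1/48; ⇒ 3j(1 2 3; 1 2 -3)² = 1/7, sgn +1
I_A²/I_B² = (8/105)/(1/7) = 8/15

8/15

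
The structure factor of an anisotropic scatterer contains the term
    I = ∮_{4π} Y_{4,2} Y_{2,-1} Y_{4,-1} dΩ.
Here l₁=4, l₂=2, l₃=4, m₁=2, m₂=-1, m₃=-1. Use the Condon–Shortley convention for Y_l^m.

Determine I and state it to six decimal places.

0.127700

m-sum 0 ✓  L=10 even ✓  2≤4≤6 ✓
Π(2lᵢ+1) = 9×5×9 = 405
triangle coeff Δ(4,2,4) = 1/13860
Σ_t [0,2]: t=0:+1/192 t=1:−1/36 t=2:+1/192 = -5/288
(3j)²=20/693 [(4 2 4; 0 0 0)], sign=-1
Σ_t [0,1]: t=0:+1/96 t=1:−1/240 = 1/160
(3j)²=27/1540 [(4 2 4; 2 -1 -1)], sign=-1
⇒ 4πI² = 1215/5929
I = (+1)√(1215/5929/(4π)) = 0.12770047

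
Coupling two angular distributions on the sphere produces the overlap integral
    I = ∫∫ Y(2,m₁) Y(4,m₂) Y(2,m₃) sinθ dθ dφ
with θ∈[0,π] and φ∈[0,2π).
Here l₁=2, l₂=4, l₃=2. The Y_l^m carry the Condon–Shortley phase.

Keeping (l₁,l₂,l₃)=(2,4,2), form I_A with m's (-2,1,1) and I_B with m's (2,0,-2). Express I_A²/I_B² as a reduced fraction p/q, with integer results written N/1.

Shared (l₁,l₂,l₃)=(2,4,2): N and (l;000)² cancel in I_A²/I_B².
A: Δ = 4!·0!·4!/9! = 1/630; Racah Σ t=4..4: t=4:+1/144 = 1/144; ⇒ 3j(2 4 2; -2 1 1)² = 1/126, sgn -1
B: Δ = 4!·0!·4!/9! = 1/630; Racah Σ t=0..0: t=0:+1/576 = 1/576; ⇒ 3j(2 4 2; 2 0 -2)² = 1/630, sgn +1
I_A²/I_B² = (1/126)/(1/630) = 5/1

5/1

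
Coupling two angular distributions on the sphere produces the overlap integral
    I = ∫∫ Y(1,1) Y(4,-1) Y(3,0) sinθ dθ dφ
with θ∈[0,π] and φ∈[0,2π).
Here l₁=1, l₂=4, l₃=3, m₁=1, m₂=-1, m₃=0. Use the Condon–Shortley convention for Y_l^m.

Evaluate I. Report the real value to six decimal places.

m-sum 0 ✓  L=8 even ✓  3≤3≤5 ✓
Π(2lᵢ+1) = 3×9×7 = 189
triangle coeff Δ(1,4,3) = 1/252
Σ_t [1,1]: t=1:−1/36 = -1/36
(3j)²=4/63 [(1 4 3; 0 0 0)], sign=+1
Σ_t [0,0]: t=0:+1/72 = 1/72
(3j)²=5/126 [(1 4 3; 1 -1 0)], sign=-1
⇒ 4πI² = 10/21
I = (-1)√(10/21/(4π)) = -0.19466390

-0.194664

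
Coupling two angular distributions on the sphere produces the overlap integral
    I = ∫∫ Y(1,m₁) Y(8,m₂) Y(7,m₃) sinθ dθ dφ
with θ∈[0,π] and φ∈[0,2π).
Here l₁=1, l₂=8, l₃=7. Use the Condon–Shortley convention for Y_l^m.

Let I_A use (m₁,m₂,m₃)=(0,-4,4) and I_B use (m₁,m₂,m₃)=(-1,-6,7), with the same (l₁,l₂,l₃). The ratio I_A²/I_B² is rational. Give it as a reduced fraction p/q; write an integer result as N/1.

l's match ⇒ only the (l;m) 3-j factors differ between A and B.
A: triangle coeff Δ(1,8,7) = 1/2040; Σ_t [1,1]: t=1:−1/239500800 = -1/239500800; (3j)²=2/85 [(1 8 7; 0 -4 4)], sign=+1
B: triangle coeff Δ(1,8,7) = 1/2040; Σ_t [2,2]: t=2:+1/174356582400 = 1/174356582400; (3j)²=1/2040 [(1 8 7; -1 -6 7)], sign=+1
I_A²/I_B² = (2/85)/(1/2040) = 48/1

48/1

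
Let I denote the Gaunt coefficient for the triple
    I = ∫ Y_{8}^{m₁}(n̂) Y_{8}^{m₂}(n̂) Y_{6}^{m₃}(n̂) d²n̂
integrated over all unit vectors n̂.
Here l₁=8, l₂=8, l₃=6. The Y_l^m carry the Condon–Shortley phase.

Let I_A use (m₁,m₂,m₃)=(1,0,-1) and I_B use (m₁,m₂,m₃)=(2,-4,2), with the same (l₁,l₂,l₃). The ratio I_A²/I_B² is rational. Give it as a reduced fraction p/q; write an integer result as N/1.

Shared (l₁,l₂,l₃)=(8,8,6): N and (l;000)² cancel in I_A²/I_B².
A: Δ = 10!·6!·6!/23! = 1/13742520792; Racah Σ t=2..7: t=2:+1/6967296000 t=3:−1/174182400 t=4:+1/29859840 t=5:−1/24883200 t=6:+1/99532800 t=7:−1/2612736000 = -11/4180377600; ⇒ 3j(8 8 6; 1 0 -1)² = 175/193154, sgn +1
B: Δ = 10!·6!·6!/23! = 1/13742520792; Racah Σ t=0..4: t=0:+1/125411328000 t=1:−1/1567641600 t=2:+1/185794560 t=3:−1/130636800 t=4:+1/597196800 = -11/8957952000; ⇒ 3j(8 8 6; 2 -4 2)² = 308/96577, sgn -1
I_A²/I_B² = (175/193154)/(308/96577) = 25/88

25/88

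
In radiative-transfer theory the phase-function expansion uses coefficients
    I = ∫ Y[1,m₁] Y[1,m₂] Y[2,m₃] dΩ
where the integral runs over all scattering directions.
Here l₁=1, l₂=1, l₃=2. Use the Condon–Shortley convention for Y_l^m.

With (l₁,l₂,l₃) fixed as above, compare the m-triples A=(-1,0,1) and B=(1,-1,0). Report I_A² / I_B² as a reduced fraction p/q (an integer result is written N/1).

3/1

l's match ⇒ only the (l;m) 3-j factors differ between A and B.
A: triangle coeff Δ(1,1,2) = 1/30; Σ_t [0,0]: t=0:+1/2 = 1/2; (3j)²=1/10 [(1 1 2; -1 0 1)], sign=-1
B: triangle coeff Δ(1,1,2) = 1/30; Σ_t [0,0]: t=0:+1/4 = 1/4; (3j)²=1/30 [(1 1 2; 1 -1 0)], sign=+1
I_A²/I_B² = (1/10)/(1/30) = 3/1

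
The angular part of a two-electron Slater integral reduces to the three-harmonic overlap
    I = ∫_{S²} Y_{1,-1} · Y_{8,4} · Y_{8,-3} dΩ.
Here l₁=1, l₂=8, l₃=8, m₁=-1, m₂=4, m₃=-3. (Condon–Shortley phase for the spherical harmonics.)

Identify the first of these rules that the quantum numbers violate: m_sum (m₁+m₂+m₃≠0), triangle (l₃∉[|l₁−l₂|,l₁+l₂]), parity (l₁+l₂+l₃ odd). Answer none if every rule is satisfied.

parity

azimuthal sum: -1 + 4 − 3 = 0  ✓
7 ≤ 8 ≤ 9 (triangle on l)  ✓
L = 1 + 8 + 8 = 17 (odd)  ✗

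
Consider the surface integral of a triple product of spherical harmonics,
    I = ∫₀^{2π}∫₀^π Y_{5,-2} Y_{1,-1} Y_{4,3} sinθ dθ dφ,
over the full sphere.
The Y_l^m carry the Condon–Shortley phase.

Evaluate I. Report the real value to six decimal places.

m-sum 0 ✓  L=10 even ✓  4≤4≤6 ✓
Π(2lᵢ+1) = 11×3×9 = 297
triangle coeff Δ(5,1,4) = 1/495
Σ_t [1,1]: t=1:−1/576 = -1/576
(3j)²=5/99 [(5 1 4; 0 0 0)], sign=-1
Σ_t [0,0]: t=0:+1/10080 = 1/10080
(3j)²=1/165 [(5 1 4; -2 -1 3)], sign=-1
⇒ 4πI² = 1/11
I = (+1)√(1/11/(4π)) = 0.08505478

0.085055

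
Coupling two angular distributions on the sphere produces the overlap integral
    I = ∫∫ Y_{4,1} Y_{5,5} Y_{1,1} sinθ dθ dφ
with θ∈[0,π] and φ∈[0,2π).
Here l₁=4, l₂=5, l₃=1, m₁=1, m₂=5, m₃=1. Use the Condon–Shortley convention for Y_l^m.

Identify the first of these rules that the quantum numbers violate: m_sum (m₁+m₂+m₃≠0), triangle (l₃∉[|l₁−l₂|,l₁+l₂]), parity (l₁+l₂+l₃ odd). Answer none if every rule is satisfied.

azimuthal sum: 1 + 5 + 1 = 7  ✗
1 ≤ 1 ≤ 9 (triangle on l)
L = 4 + 5 + 1 = 10 (even)

m_sum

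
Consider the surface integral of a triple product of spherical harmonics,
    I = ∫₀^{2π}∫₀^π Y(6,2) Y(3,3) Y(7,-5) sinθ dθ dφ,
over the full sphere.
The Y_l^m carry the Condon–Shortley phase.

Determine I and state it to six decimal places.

0.180980

Rules hold: Σm=0, L=16 even, 3≤7≤9.
N = 13·7·15 = 1365
Δ = 2!·10!·4!/17! = 1/2042040
Racah Σ t=0..2: t=0:+1/207360 t=1:−1/57600 t=2:+1/207360 = -1/129600
⇒ 3j(6 3 7; 0 0 0)² = 168/12155, sgn +1
Racah Σ t=2..2: t=2:+1/3870720 = 1/3870720
⇒ 3j(6 3 7; 2 3 -5)² = 135/6188, sgn +1
4πI² = N·(3j₀)²·(3jₘ)² = 17010/41327
I = +1·√(0.411595/4π) = 0.18097988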